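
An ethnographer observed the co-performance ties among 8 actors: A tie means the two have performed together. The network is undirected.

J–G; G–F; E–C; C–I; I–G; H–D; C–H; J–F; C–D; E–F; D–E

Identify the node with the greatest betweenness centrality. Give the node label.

C

Unnormalized betweenness of each node: C:37/6, D:4/3, E:17/3, F:14/3, G:17/6, H:0, I:10/3, J:0.
C has the largest value, 37/6, making it the main broker — the node through which the most shortest paths run.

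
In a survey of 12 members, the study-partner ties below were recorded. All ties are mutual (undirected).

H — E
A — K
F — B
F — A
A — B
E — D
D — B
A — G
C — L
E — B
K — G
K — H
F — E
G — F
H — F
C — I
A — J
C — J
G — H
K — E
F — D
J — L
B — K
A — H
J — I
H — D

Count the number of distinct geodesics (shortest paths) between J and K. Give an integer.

1

The shortest distance is 2, and the only length-2 path is J–A–K. So there is exactly 1 shortest path.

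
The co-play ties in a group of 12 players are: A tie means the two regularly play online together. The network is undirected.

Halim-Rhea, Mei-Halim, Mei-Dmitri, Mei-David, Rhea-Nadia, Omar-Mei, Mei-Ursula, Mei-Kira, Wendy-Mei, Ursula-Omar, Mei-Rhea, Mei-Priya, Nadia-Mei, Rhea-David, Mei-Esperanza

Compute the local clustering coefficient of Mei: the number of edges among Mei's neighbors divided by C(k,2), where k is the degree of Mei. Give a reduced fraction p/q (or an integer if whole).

4/55

Mei's neighbors: David, Dmitri, Esperanza, Halim, Kira, Nadia, Omar, Priya, Rhea, Ursula, and Wendy (k = 11).
Possible neighbor pairs: C(11,2) = 55. Edges among them: David–Rhea, Halim–Rhea, Nadia–Rhea, Omar–Ursula → e = 4.
Clustering(Mei) = 4/55.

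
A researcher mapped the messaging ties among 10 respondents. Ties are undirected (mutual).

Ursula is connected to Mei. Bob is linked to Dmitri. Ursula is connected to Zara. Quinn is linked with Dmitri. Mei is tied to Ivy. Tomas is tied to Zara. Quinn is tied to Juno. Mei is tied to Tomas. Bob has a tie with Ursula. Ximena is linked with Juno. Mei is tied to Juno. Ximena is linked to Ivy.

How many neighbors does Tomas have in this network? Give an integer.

Tomas is directly tied to Mei and Zara. That is 2 neighbors, so the degree of Tomas is 2.

2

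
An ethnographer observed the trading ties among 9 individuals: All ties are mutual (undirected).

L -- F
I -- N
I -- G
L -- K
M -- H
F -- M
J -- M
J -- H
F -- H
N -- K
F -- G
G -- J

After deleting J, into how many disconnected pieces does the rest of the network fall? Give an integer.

1

J's neighbors (G, H, and M) remain reachable from one another through other ties, so the rest of the network stays in one piece.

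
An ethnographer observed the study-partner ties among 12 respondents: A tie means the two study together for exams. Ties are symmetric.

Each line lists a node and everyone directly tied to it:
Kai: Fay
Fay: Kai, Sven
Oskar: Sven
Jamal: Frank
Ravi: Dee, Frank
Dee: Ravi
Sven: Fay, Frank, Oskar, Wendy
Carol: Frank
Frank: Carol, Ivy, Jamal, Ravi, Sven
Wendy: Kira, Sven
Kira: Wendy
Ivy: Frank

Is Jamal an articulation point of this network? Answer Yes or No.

No

Even without Jamal, every remaining node can still reach every other (the residual graph is connected), so Jamal is not a cut vertex.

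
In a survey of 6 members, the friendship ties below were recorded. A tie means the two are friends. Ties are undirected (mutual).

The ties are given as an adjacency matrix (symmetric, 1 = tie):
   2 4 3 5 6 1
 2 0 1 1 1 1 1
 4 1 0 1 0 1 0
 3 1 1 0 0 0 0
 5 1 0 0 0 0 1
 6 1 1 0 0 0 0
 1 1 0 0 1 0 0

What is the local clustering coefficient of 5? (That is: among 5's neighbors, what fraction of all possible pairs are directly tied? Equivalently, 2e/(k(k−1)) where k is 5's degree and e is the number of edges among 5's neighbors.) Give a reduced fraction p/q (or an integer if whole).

1

5's neighbors: 1 and 2 (k = 2).
Possible neighbor pairs: C(2,2) = 1. Edges among them: 1–2 → e = 1.
Clustering(5) = 1/1.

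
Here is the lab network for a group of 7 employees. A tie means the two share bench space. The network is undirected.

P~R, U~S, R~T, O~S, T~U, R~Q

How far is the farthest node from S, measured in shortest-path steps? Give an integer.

4

Distances from S: O:1, P:4, Q:4, R:3, T:2, U:1.
The largest is 4 (to Q and P), so the eccentricity of S is 4.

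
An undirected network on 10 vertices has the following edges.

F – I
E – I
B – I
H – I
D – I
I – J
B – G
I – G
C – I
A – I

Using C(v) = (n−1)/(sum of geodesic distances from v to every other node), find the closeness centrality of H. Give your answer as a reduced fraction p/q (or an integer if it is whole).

9/17

Distances from H: A:2, B:2, C:2, D:2, E:2, F:2, G:2, I:1, J:2. Sum = 17.
n = 10, so closeness = 9/17.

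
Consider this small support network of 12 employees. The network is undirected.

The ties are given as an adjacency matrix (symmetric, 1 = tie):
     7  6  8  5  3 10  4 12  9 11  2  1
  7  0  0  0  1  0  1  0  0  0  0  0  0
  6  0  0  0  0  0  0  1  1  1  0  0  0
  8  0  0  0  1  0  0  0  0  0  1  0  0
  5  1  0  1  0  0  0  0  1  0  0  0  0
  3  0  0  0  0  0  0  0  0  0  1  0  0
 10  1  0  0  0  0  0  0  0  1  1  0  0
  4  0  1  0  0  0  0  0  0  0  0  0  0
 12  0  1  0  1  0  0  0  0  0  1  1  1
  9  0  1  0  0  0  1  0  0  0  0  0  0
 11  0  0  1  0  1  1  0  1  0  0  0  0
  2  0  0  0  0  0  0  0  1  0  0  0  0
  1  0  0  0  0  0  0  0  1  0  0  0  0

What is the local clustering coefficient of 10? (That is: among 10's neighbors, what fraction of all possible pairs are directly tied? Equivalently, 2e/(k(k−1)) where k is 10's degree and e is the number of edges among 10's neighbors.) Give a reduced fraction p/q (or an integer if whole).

10's neighbors: 7, 9, and 11 (k = 3).
Possible neighbor pairs: C(3,2) = 3. Edges among them: none → e = 0.
Clustering(10) = 0/3 = 0.

0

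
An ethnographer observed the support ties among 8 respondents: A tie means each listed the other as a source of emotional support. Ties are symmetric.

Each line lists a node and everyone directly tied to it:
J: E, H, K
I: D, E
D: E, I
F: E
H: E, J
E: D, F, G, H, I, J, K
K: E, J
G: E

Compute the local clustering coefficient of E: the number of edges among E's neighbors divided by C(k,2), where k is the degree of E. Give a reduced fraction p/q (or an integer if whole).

1/7

E's neighbors: D, F, G, H, I, J, and K (k = 7).
Possible neighbor pairs: C(7,2) = 21. Edges among them: D–I, H–J, J–K → e = 3.
Clustering(E) = 3/21 = 1/7.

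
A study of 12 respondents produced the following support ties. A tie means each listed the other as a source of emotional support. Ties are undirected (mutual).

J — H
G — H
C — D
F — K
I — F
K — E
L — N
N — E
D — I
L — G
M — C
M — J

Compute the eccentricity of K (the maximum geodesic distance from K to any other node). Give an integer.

Distances from K: C:4, D:3, E:1, F:1, G:4, H:5, I:2, J:6, L:3, M:5, N:2.
The largest is 6 (to J), so the eccentricity of K is 6.

6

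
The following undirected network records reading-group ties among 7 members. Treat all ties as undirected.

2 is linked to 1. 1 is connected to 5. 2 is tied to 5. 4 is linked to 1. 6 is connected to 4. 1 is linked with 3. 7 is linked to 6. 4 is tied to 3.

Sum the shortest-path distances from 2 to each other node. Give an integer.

Distances from 2: 1:1, 3:2, 4:2, 5:1, 6:3, 7:4.
Sum = 1 + 2 + 2 + 1 + 3 + 4 = 13.

13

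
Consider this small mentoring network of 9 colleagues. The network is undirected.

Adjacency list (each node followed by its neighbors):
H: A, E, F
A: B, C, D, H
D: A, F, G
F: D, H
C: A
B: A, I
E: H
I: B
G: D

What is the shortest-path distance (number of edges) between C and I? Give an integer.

One shortest route is C – A – B – I, which uses 3 edges, and at distance 2 from C we only reach {B, D, H}, which does not include I. So d(C,I) = 3.

3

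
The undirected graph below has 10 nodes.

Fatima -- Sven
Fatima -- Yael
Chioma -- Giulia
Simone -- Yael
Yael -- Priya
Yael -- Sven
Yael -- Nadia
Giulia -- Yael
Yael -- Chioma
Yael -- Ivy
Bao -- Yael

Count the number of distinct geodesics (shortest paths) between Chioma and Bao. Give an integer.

1

The shortest distance is 2, and the only length-2 path is Chioma–Yael–Bao. So there is exactly 1 shortest path.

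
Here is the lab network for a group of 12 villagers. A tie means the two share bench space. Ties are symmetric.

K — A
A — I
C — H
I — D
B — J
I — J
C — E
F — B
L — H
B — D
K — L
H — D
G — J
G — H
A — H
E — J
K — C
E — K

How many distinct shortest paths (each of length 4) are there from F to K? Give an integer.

1

The shortest distance is 4, and the only length-4 path is F–B–J–E–K. So there is exactly 1 shortest path.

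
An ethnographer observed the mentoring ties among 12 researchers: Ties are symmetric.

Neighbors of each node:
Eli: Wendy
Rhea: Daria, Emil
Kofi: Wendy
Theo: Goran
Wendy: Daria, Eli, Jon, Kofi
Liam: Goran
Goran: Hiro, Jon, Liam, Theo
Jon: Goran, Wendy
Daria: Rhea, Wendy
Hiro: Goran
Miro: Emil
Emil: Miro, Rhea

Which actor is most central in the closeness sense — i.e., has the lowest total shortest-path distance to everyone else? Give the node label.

Wendy

Farness (sum of distances to all others) for each node — Daria:28, Eli:34, Emil:42, Goran:30, Hiro:40, Jon:26, Kofi:34, Liam:40, Miro:52, Rhea:34, Theo:40, Wendy:24.
The smallest farness is 24, for Wendy, so Wendy has the highest closeness.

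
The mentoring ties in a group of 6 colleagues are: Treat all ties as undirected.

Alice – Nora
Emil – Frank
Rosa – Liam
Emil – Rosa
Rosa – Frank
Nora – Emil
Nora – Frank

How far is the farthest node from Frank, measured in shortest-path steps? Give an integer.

2

Distances from Frank: Alice:2, Emil:1, Liam:2, Nora:1, Rosa:1.
The largest is 2 (to Alice and Liam), so the eccentricity of Frank is 2.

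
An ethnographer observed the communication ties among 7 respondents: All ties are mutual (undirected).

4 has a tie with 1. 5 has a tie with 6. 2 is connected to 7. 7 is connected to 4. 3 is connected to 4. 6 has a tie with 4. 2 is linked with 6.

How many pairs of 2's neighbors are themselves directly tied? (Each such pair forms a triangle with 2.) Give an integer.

0

2's neighbors are 6 and 7, but none of them are tied to each other, so no triangle contains 2.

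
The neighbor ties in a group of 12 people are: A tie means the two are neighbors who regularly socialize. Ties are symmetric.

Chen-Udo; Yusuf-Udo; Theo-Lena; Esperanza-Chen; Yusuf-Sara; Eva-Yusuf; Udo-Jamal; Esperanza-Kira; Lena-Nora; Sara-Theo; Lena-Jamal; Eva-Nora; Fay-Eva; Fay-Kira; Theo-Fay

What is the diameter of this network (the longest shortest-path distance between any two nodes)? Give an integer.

4

Eccentricity of each node (its greatest distance to any other): Chen:4, Esperanza:4, Eva:3, Fay:3, Jamal:4, Kira:4, Lena:4, Nora:4, Sara:4, Theo:4, Udo:3, Yusuf:3.
The maximum eccentricity is 4, realized for instance by the pair Chen–Theo via Chen – Udo – Jamal – Lena – Theo. So the diameter is 4.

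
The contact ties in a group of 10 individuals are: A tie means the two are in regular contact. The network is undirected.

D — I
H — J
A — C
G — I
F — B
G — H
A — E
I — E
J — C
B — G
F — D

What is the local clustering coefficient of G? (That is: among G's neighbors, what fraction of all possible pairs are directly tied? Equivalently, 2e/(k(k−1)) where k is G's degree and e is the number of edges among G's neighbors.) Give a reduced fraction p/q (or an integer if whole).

G's neighbors: B, H, and I (k = 3).
Possible neighbor pairs: C(3,2) = 3. Edges among them: none → e = 0.
Clustering(G) = 0/3 = 0.

0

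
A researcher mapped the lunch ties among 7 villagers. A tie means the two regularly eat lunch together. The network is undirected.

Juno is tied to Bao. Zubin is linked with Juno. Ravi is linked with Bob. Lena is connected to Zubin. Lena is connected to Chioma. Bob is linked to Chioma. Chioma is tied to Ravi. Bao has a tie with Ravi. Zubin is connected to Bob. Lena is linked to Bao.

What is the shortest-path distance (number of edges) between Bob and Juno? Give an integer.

2

One shortest route is Bob – Zubin – Juno, which uses 2 edges, and Bob and Juno are not directly tied, so nothing shorter exists. So d(Bob,Juno) = 2.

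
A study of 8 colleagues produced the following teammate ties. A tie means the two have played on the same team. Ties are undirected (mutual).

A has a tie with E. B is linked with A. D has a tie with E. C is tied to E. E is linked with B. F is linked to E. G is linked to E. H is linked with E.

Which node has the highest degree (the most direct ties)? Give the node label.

E

Degrees — A:2, B:2, C:1, D:1, E:7, F:1, G:1, H:1.
The maximum is 7, attained only by E.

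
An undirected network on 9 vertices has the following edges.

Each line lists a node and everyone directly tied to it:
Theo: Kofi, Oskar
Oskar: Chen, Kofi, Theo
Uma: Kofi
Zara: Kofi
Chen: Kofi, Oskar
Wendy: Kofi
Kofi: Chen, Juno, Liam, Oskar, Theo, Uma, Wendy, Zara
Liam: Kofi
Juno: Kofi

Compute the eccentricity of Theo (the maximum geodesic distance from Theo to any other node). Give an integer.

2

Distances from Theo: Chen:2, Juno:2, Kofi:1, Liam:2, Oskar:1, Uma:2, Wendy:2, Zara:2.
The largest is 2 (to Uma, Chen, Juno, Zara, Wendy, and Liam), so the eccentricity of Theo is 2.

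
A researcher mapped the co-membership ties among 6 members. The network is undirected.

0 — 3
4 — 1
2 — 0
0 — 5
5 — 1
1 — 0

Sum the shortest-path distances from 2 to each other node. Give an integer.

Distances from 2: 0:1, 1:2, 3:2, 4:3, 5:2.
Sum = 1 + 2 + 2 + 3 + 2 = 10.

10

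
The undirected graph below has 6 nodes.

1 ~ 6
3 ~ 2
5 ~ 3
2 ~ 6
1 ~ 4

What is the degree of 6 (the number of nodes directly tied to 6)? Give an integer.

2

6 is directly tied to 1 and 2. That is 2 neighbors, so the degree of 6 is 2.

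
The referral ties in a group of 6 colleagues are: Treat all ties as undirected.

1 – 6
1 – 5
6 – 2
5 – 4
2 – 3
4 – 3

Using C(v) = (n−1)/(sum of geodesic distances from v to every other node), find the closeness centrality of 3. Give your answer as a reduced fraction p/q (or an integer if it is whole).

Distances from 3: 1:3, 2:1, 4:1, 5:2, 6:2. Sum = 9.
n = 6, so closeness = 5/9.

5/9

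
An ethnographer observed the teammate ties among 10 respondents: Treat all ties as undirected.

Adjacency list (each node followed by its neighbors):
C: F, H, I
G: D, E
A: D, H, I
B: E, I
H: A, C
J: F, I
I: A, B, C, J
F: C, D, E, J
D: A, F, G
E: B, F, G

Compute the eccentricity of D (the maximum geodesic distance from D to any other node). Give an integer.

Distances from D: A:1, B:3, C:2, E:2, F:1, G:1, H:2, I:2, J:2.
The largest is 3 (to B), so the eccentricity of D is 3.

3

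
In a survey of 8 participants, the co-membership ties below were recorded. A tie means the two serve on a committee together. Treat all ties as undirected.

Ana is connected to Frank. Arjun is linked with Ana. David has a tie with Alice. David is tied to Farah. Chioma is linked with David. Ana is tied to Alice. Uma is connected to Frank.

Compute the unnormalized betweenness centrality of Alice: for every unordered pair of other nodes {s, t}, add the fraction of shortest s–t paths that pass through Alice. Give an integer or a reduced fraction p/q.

Pairs whose geodesics pass through Alice — Farah–Arjun: 1; Farah–Frank: 1; Farah–Ana: 1; Farah–Uma: 1; Arjun–Chioma: 1; Arjun–David: 1; Frank–Chioma: 1; Frank–David: 1; Chioma–Ana: 1; Chioma–Uma: 1; David–Ana: 1; David–Uma: 1.
All other pairs contribute 0.
Summing the contributions gives betweenness(Alice) = 12.

12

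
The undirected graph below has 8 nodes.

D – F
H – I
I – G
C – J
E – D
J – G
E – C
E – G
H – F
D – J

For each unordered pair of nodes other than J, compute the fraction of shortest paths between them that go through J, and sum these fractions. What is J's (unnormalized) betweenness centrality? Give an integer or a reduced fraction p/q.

Pairs whose geodesics pass through J — D–C: 1/2; D–G: 1/2; D–I: 1/3; C–G: 1/2; C–I: 1/2; C–H: 2/4; C–F: 1/2; G–F: 1/3.
All other pairs contribute 0.
Summing the contributions gives betweenness(J) = 11/3.

11/3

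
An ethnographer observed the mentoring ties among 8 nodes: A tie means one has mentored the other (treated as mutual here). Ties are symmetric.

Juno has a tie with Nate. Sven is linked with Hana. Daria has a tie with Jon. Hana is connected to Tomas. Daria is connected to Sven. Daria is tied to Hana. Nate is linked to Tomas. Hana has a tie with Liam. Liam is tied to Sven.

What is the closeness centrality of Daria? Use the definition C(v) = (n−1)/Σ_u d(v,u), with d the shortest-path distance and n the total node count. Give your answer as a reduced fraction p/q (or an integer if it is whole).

Distances from Daria: Hana:1, Jon:1, Juno:4, Liam:2, Nate:3, Sven:1, Tomas:2. Sum = 14.
n = 8, so closeness = 7/14 = 1/2.

1/2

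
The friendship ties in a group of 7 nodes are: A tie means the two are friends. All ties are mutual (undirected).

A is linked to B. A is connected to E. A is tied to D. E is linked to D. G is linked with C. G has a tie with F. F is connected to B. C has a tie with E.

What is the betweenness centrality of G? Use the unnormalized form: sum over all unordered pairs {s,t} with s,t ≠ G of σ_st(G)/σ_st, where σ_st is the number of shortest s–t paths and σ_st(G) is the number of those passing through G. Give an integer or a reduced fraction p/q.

Pairs whose geodesics pass through G — C–B: 1/2; C–F: 1; E–F: 1/2.
All other pairs contribute 0.
Summing the contributions gives betweenness(G) = 2.

2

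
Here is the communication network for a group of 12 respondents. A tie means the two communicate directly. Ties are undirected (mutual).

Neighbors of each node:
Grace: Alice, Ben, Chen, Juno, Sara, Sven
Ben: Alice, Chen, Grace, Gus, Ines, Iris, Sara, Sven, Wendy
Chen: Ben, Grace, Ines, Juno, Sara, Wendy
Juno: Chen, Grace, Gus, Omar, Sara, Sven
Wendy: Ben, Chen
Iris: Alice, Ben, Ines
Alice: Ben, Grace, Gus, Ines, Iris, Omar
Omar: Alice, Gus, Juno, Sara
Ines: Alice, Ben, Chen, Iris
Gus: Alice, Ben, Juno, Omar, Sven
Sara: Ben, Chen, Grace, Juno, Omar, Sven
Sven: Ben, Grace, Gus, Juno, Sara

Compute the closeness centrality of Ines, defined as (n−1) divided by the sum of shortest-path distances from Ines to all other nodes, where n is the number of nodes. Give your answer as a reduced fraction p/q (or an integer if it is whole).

Distances from Ines: Alice:1, Ben:1, Chen:1, Grace:2, Gus:2, Iris:1, Juno:2, Omar:2, Sara:2, Sven:2, Wendy:2. Sum = 18.
n = 12, so closeness = 11/18.

11/18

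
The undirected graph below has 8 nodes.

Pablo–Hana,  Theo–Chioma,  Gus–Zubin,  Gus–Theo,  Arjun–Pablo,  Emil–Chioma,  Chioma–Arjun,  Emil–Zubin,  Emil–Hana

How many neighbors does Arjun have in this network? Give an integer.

2

Arjun is directly tied to Chioma and Pablo. That is 2 neighbors, so the degree of Arjun is 2.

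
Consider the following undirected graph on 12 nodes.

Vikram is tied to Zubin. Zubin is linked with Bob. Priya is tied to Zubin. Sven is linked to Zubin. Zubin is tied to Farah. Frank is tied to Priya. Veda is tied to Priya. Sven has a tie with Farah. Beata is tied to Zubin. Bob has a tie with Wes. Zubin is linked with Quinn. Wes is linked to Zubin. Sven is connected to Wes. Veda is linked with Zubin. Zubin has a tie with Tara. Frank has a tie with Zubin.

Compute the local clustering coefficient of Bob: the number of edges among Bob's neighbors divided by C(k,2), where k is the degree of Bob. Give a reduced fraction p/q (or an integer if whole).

Bob's neighbors: Wes and Zubin (k = 2).
Possible neighbor pairs: C(2,2) = 1. Edges among them: Wes–Zubin → e = 1.
Clustering(Bob) = 1/1.

1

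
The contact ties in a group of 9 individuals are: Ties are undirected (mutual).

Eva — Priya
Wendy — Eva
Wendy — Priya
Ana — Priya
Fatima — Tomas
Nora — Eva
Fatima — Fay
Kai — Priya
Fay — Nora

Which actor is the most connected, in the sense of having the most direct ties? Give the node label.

Priya

Degrees — Ana:1, Eva:3, Fatima:2, Fay:2, Kai:1, Nora:2, Priya:4, Tomas:1, Wendy:2.
The maximum is 4, attained only by Priya.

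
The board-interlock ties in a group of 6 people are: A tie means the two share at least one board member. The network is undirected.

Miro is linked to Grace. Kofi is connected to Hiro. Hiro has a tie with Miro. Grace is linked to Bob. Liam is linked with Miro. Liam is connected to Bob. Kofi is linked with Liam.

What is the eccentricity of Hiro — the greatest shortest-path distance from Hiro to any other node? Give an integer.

Distances from Hiro: Bob:3, Grace:2, Kofi:1, Liam:2, Miro:1.
The largest is 3 (to Bob), so the eccentricity of Hiro is 3.

3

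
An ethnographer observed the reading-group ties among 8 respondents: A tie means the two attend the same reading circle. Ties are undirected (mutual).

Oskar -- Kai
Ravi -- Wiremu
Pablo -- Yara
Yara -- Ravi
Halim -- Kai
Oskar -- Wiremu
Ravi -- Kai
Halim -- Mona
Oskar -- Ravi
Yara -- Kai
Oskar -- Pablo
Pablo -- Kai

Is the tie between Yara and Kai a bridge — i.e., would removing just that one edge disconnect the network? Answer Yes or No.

No

Even without that edge, Yara still reaches Kai via Yara – Pablo – Kai, so the network stays connected. Not a bridge.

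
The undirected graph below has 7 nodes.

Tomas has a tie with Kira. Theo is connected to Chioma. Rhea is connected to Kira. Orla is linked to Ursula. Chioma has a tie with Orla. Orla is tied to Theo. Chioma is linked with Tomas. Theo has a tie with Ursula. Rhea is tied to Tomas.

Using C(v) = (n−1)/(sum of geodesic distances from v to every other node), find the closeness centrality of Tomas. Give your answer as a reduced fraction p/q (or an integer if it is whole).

Distances from Tomas: Chioma:1, Kira:1, Orla:2, Rhea:1, Theo:2, Ursula:3. Sum = 10.
n = 7, so closeness = 6/10 = 3/5.

3/5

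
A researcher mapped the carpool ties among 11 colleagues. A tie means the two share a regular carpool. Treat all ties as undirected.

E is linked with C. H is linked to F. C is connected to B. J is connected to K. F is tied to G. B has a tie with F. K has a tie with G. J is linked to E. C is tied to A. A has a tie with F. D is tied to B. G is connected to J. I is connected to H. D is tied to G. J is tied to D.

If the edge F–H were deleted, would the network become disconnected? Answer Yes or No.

Without the F–H edge there is no alternate route between F and H, so the network disconnects. It is a bridge.

Yes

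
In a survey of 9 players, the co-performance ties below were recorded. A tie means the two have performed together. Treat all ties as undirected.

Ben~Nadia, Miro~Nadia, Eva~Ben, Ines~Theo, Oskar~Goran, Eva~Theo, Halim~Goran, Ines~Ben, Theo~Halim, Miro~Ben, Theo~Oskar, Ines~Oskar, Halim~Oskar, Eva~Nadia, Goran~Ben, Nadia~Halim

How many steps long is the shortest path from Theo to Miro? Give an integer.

One shortest route is Theo – Halim – Nadia – Miro, which uses 3 edges, and at distance 2 from Theo we only reach {Ben, Goran, Nadia}, which does not include Miro. So d(Theo,Miro) = 3.

3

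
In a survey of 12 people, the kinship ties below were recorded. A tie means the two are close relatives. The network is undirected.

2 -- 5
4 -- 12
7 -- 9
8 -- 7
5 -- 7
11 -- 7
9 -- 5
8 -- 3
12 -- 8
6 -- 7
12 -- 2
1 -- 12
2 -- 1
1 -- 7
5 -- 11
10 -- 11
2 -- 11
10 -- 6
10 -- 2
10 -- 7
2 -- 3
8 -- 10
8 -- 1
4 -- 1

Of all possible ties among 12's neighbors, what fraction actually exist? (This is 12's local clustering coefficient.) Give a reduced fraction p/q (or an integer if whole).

1/2

12's neighbors: 1, 2, 4, and 8 (k = 4).
Possible neighbor pairs: C(4,2) = 6. Edges among them: 1–2, 1–4, 1–8 → e = 3.
Clustering(12) = 3/6 = 1/2.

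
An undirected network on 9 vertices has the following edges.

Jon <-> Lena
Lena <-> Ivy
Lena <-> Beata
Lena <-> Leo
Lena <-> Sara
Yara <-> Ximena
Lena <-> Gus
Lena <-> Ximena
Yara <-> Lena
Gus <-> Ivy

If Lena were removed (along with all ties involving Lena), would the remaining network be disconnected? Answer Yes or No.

Yes

Removing Lena leaves {Leo} with no path to {Beata}, so the network splits into 6 components. Lena is a cut vertex.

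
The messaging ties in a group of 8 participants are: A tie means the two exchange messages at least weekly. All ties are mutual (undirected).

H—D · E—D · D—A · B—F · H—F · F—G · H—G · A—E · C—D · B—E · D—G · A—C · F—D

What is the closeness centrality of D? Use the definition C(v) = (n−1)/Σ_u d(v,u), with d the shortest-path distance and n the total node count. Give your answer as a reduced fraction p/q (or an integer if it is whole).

Distances from D: A:1, B:2, C:1, E:1, F:1, G:1, H:1. Sum = 8.
n = 8, so closeness = 7/8.

7/8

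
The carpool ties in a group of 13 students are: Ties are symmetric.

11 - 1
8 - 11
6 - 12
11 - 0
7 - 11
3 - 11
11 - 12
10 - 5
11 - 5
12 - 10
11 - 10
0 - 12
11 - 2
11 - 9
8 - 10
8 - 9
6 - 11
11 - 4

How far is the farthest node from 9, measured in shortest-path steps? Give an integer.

Distances from 9: 0:2, 1:2, 2:2, 3:2, 4:2, 5:2, 6:2, 7:2, 8:1, 10:2, 11:1, 12:2.
The largest is 2 (to 2, 12, 0, 1, 5, 7, 6, 10, 4, and 3), so the eccentricity of 9 is 2.

2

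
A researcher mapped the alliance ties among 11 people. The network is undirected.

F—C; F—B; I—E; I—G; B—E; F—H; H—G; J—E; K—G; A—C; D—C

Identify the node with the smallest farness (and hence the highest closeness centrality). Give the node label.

F

Farness (sum of distances to all others) for each node — A:34, B:23, C:25, D:34, E:24, F:20, G:24, H:23, I:27, J:33, K:33.
The smallest farness is 20, for F, so F has the highest closeness.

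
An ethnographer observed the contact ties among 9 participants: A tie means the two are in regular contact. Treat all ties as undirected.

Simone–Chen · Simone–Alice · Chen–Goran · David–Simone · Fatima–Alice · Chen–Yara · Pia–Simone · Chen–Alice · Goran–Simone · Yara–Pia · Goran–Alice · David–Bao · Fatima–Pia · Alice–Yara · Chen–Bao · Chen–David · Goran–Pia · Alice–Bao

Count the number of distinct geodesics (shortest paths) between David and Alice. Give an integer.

3

The shortest distance is 2. The length-2 paths are: David–Chen–Alice; David–Simone–Alice; David–Bao–Alice.
That gives 3 distinct shortest paths.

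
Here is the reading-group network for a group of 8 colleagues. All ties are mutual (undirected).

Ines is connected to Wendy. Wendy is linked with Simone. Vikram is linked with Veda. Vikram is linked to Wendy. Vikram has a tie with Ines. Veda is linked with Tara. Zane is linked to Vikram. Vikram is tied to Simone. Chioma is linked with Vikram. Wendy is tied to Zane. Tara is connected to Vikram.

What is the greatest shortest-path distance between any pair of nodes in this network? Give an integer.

2

Eccentricity of each node (its greatest distance to any other): Chioma:2, Ines:2, Simone:2, Tara:2, Veda:2, Vikram:1, Wendy:2, Zane:2.
The maximum eccentricity is 2, realized for instance by the pair Veda–Zane via Veda – Vikram – Zane. So the diameter is 2.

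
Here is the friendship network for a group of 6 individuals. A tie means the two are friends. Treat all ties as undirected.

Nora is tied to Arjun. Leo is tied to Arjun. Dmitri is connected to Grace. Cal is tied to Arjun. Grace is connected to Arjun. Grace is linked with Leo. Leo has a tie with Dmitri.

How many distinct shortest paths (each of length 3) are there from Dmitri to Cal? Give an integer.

The shortest distance is 3. The length-3 paths are: Dmitri–Leo–Arjun–Cal; Dmitri–Grace–Arjun–Cal.
That gives 2 distinct shortest paths.

2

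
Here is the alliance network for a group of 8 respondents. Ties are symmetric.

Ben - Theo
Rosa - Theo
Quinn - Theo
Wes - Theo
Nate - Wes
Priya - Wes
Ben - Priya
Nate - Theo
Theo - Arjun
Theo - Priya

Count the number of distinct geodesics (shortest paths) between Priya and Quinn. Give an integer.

The shortest distance is 2, and the only length-2 path is Priya–Theo–Quinn. So there is exactly 1 shortest path.

1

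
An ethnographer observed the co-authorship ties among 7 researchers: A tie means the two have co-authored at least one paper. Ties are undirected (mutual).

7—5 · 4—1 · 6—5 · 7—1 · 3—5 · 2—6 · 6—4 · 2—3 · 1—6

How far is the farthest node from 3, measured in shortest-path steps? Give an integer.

3

Distances from 3: 1:3, 2:1, 4:3, 5:1, 6:2, 7:2.
The largest is 3 (to 1 and 4), so the eccentricity of 3 is 3.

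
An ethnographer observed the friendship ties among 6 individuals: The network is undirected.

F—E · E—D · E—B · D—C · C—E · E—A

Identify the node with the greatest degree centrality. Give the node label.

E

Degrees — A:1, B:1, C:2, D:2, E:5, F:1.
The maximum is 5, attained only by E.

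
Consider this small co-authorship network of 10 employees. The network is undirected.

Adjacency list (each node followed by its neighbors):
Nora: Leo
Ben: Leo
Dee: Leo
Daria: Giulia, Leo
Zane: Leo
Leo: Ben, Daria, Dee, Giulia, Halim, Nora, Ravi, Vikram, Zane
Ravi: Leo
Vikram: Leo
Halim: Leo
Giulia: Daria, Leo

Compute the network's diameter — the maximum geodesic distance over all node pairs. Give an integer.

Eccentricity of each node (its greatest distance to any other): Ben:2, Daria:2, Dee:2, Giulia:2, Halim:2, Leo:1, Nora:2, Ravi:2, Vikram:2, Zane:2.
The maximum eccentricity is 2, realized for instance by the pair Ravi–Vikram via Ravi – Leo – Vikram. So the diameter is 2.

2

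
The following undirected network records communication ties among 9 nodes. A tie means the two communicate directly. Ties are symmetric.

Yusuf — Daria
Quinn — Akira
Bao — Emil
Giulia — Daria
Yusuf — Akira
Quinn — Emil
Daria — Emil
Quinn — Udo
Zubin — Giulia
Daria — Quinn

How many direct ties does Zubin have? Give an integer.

1

Zubin is directly tied to Giulia. That is 1 neighbor, so the degree of Zubin is 1.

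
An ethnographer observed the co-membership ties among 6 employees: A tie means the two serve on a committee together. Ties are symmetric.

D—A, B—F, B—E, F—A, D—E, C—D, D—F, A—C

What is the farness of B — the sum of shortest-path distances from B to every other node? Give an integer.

Distances from B: A:2, C:3, D:2, E:1, F:1.
Sum = 2 + 3 + 2 + 1 + 1 = 9.

9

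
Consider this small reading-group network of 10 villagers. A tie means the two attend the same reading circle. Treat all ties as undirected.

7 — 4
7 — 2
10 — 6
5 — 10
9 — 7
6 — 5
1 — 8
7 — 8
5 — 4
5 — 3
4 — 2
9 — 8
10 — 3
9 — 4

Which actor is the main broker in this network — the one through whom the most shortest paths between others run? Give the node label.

4

Unnormalized betweenness of each node: 1:0, 2:0, 3:0, 4:41/2, 5:37/2, 6:0, 7:15/2, 8:8, 9:5, 10:1/2.
4 has the largest value, 41/2, making it the main broker — the node through which the most shortest paths run.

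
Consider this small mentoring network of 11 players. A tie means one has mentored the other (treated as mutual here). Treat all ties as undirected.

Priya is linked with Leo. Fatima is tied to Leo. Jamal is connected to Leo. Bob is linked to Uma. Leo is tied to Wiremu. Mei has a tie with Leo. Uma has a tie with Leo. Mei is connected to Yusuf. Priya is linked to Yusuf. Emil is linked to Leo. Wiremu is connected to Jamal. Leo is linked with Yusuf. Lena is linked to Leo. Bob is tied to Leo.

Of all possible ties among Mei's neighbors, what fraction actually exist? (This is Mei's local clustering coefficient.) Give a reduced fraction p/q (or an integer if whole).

1

Mei's neighbors: Leo and Yusuf (k = 2).
Possible neighbor pairs: C(2,2) = 1. Edges among them: Leo–Yusuf → e = 1.
Clustering(Mei) = 1/1.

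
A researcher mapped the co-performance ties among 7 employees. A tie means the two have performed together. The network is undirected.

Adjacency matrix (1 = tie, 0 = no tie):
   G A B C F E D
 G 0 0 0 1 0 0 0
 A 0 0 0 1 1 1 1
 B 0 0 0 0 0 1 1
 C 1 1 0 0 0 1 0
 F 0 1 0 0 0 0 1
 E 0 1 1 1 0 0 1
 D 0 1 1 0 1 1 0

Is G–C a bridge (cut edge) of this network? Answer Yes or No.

Yes

Without the G–C edge there is no alternate route between G and C, so the network disconnects. It is a bridge.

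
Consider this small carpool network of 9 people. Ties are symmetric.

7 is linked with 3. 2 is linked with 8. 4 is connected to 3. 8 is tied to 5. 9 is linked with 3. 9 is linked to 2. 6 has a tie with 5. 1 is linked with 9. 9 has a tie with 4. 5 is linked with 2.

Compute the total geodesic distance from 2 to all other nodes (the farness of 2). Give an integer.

14

Distances from 2: 1:2, 3:2, 4:2, 5:1, 6:2, 7:3, 8:1, 9:1.
Sum = 2 + 2 + 2 + 1 + 2 + 3 + 1 + 1 = 14.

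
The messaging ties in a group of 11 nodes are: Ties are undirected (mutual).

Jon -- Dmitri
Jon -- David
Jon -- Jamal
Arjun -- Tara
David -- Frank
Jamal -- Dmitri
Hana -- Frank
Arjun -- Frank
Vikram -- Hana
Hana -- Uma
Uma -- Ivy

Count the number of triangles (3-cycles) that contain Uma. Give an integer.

Uma's neighbors are Hana and Ivy, but none of them are tied to each other, so no triangle contains Uma.

0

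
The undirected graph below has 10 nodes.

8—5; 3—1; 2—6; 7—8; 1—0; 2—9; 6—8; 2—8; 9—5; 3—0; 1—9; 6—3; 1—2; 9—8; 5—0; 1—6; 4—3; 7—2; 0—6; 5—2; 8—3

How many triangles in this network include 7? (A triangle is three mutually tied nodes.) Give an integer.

7's neighbors: 2 and 8.
Neighbor pairs that are themselves tied: 7–2–8. Each forms one triangle with 7, for 1 in total.

1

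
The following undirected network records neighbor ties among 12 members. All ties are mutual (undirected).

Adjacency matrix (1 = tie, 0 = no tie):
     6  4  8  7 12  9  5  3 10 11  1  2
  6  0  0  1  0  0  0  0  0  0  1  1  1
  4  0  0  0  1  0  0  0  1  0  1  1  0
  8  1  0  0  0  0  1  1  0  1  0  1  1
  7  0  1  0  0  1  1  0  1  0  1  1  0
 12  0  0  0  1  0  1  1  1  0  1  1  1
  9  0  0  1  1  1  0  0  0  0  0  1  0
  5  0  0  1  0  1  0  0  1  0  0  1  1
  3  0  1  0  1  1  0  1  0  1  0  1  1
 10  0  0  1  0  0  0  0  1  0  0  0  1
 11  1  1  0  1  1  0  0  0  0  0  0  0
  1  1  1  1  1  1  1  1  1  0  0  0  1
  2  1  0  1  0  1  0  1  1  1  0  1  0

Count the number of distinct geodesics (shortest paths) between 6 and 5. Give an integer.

3

The shortest distance is 2. The length-2 paths are: 6–8–5; 6–1–5; 6–2–5.
That gives 3 distinct shortest paths.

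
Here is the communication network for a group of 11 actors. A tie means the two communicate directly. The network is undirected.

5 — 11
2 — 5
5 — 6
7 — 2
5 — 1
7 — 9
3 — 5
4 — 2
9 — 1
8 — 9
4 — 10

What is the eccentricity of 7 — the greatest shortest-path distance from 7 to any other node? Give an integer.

3

Distances from 7: 1:2, 2:1, 3:3, 4:2, 5:2, 6:3, 8:2, 9:1, 10:3, 11:3.
The largest is 3 (to 10, 3, 11, and 6), so the eccentricity of 7 is 3.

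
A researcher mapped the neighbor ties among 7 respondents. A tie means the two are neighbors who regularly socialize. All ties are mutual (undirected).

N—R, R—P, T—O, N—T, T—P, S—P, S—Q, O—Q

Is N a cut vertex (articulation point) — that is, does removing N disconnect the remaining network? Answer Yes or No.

No

Even without N, every remaining node can still reach every other (the residual graph is connected), so N is not a cut vertex.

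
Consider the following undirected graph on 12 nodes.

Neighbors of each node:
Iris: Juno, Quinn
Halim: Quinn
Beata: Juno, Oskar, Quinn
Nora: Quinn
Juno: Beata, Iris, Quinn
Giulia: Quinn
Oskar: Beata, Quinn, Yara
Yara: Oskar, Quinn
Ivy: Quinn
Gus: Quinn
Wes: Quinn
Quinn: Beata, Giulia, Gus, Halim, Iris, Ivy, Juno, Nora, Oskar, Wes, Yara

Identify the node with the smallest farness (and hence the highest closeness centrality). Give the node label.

Farness (sum of distances to all others) for each node — Beata:19, Giulia:21, Gus:21, Halim:21, Iris:20, Ivy:21, Juno:19, Nora:21, Oskar:19, Quinn:11, Wes:21, Yara:20.
The smallest farness is 11, for Quinn, so Quinn has the highest closeness.

Quinn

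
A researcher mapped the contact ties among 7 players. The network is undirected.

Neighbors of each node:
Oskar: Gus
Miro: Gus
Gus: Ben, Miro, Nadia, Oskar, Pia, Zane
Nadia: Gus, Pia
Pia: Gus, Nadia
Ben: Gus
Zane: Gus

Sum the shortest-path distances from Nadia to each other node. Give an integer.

10

Distances from Nadia: Ben:2, Gus:1, Miro:2, Oskar:2, Pia:1, Zane:2.
Sum = 2 + 1 + 2 + 2 + 1 + 2 = 10.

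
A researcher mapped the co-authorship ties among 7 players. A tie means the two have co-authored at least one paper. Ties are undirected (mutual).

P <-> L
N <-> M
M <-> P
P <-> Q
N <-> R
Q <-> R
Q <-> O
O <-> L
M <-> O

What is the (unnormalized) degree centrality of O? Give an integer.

O is directly tied to L, M, and Q. That is 3 neighbors, so the degree of O is 3.

3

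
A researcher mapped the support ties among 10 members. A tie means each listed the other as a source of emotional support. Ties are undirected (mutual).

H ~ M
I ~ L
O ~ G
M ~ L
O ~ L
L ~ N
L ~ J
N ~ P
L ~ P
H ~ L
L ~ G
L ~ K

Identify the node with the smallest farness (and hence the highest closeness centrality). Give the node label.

Farness (sum of distances to all others) for each node — G:16, H:16, I:17, J:17, K:17, L:9, M:16, N:16, O:16, P:16.
The smallest farness is 9, for L, so L has the highest closeness.

L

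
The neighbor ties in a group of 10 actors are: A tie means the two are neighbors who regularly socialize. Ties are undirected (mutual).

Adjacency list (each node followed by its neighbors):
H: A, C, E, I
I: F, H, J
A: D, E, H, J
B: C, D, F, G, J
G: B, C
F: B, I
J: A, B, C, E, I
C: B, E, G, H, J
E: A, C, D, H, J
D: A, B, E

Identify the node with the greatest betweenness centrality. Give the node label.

Unnormalized betweenness of each node: A:17/12, B:49/6, C:323/60, D:89/60, E:49/20, F:11/12, G:0, H:46/15, I:53/20, J:82/15.
B has the largest value, 49/6, making it the main broker — the node through which the most shortest paths run.

B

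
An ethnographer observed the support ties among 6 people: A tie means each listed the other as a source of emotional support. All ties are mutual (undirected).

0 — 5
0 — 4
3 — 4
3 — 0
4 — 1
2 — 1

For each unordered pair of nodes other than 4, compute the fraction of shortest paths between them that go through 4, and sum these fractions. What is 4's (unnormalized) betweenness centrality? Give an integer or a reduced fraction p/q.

Pairs whose geodesics pass through 4 — 2–5: 1; 2–0: 1; 2–3: 1; 5–1: 1; 0–1: 1; 1–3: 1.
All other pairs contribute 0.
Summing the contributions gives betweenness(4) = 6.

6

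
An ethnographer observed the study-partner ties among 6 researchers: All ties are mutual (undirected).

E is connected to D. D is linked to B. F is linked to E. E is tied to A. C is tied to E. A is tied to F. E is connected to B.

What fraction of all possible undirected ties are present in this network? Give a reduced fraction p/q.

7/15

There are 7 edges and 6 nodes, so the maximum possible is C(6,2) = 15.
Density = 7/15.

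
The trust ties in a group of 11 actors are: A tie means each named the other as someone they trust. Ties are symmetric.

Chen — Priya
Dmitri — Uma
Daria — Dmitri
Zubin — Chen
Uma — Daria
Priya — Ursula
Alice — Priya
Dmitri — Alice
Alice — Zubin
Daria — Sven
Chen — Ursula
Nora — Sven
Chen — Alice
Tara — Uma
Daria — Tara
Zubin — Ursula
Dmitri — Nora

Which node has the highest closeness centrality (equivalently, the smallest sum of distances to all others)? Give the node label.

Farness (sum of distances to all others) for each node — Alice:18, Chen:23, Daria:21, Dmitri:17, Nora:24, Priya:24, Sven:28, Tara:29, Uma:22, Ursula:30, Zubin:24.
The smallest farness is 17, for Dmitri, so Dmitri has the highest closeness.

Dmitri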